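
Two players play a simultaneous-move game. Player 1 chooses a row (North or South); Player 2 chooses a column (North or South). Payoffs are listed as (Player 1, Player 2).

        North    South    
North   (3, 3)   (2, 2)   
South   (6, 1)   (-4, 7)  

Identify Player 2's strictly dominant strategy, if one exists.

A strategy is strictly dominant if it gives Player 2 a strictly higher payoff than every other strategy, against every choice by the opponent.
North is not dominant: against South, South gives 7 > 1.
South is not dominant: against North, North gives 3 > 2.
No single strategy is best against every opponent action.

None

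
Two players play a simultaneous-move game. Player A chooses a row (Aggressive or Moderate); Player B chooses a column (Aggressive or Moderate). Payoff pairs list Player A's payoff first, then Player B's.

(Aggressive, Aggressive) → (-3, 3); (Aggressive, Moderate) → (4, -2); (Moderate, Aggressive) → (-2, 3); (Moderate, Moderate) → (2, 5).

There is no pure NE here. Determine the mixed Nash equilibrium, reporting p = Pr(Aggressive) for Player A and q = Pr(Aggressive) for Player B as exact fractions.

In a mixed NE each player is indifferent between their pure strategies, so the opponent's mix sets the indifference.
Player B indifferent between Aggressive and Moderate: p·3 + (1−p)·3 = p·(-2) + (1−p)·5 ⟹ 3 + 0p = 5 + (-7)p ⟹ p = 2/7.
Player A indifferent between Aggressive and Moderate: q·(-3) + (1−q)·4 = q·(-2) + (1−q)·2 ⟹ 4 + (-7)q = 2 + (-4)q ⟹ q = 2/3.

p = 2/7, q = 2/3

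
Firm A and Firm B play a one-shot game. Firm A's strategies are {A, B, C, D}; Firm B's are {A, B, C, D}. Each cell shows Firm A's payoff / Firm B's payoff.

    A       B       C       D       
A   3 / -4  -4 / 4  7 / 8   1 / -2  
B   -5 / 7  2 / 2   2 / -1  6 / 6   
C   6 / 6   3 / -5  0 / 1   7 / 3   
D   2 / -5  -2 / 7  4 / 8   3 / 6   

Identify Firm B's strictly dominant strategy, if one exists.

None

Check whether one of Firm B's strategies beats all alternatives regardless of what the opponent does.
A is not dominant: against A, B gives 4 > -4.
B is not dominant: against A, C gives 8 > 4.
C is not dominant: against B, A gives 7 > -1.
D is not dominant: against A, B gives 4 > -2.
No single strategy is best against every opponent action.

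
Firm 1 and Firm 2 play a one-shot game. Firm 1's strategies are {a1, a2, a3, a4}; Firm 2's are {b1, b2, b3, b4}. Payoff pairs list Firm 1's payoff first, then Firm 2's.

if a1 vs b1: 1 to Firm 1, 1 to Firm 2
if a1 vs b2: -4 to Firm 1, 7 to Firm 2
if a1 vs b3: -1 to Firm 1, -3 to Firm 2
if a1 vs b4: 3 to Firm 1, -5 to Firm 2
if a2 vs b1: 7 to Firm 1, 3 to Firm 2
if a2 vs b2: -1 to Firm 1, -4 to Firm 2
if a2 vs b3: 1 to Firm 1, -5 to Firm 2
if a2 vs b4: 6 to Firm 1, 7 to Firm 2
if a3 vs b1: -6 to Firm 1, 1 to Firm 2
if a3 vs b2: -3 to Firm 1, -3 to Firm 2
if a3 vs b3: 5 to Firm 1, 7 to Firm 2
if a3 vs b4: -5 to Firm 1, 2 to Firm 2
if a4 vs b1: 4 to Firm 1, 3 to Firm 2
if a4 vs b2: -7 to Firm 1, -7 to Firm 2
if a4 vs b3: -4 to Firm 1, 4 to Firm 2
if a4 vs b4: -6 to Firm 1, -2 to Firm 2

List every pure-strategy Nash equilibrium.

(a2, b4) and (a3, b3)

Check mutual best responses: a cell is a NE iff neither player can gain by unilaterally deviating.
Firm 1's best responses — vs b1: a2 (payoff 7); vs b2: a2 (payoff -1); vs b3: a3 (payoff 5); vs b4: a2 (payoff 6).
Firm 2's best responses — vs a1: b2 (payoff 7); vs a2: b4 (payoff 7); vs a3: b3 (payoff 7); vs a4: b3 (payoff 4).
Mutual best responses occur at (a2, b4) and (a3, b3); at each, neither player gains by switching.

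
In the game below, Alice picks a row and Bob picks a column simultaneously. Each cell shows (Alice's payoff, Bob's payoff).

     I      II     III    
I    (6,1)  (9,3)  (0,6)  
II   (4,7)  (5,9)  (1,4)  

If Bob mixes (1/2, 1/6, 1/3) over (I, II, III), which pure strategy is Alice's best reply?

I

Alice's best reply maximizes expected payoff against the mix.
I: (1/2)·6 + (1/6)·9 + (1/3)·0 = 9/2
II: (1/2)·4 + (1/6)·5 + (1/3)·1 = 19/6
Highest expected payoff is 9/2, from I.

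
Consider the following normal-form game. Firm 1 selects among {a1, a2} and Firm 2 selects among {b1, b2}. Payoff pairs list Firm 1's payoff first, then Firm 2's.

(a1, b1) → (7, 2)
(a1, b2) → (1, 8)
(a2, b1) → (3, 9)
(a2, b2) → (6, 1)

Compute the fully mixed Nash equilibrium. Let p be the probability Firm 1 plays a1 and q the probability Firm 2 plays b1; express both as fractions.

In a mixed NE each player is indifferent between their pure strategies, so the opponent's mix sets the indifference.
Firm 2 indifferent between b1 and b2: p·2 + (1−p)·9 = p·8 + (1−p)·1 ⟹ 9 + (-7)p = 1 + 7p ⟹ p = 4/7.
Firm 1 indifferent between a1 and a2: q·7 + (1−q)·1 = q·3 + (1−q)·6 ⟹ 1 + 6q = 6 + (-3)q ⟹ q = 5/9.

p = 4/7, q = 5/9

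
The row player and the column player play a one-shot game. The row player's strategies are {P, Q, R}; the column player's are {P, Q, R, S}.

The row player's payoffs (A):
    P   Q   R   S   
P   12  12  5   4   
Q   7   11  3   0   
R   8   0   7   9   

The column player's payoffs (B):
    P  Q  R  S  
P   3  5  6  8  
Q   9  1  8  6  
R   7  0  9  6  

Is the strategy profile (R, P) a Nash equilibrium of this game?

Holding the column player at P: the row player gets 8 from R but could get 12 by switching to P. The row player has a profitable deviation.

No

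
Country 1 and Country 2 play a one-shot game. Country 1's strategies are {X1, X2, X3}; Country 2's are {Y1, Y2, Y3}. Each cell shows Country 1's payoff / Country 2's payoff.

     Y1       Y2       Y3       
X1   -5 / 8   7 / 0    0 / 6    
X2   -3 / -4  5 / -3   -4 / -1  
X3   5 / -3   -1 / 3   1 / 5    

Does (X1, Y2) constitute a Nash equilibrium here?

Holding Country 2 at Y2: Country 1 gets 7 from X1, versus 5 from X2, -1 from X3. No profitable deviation for Country 1.
Holding Country 1 at X1: Country 2 gets 0 from Y2 but could get 8 by switching to Y1. Country 2 has a profitable deviation.

No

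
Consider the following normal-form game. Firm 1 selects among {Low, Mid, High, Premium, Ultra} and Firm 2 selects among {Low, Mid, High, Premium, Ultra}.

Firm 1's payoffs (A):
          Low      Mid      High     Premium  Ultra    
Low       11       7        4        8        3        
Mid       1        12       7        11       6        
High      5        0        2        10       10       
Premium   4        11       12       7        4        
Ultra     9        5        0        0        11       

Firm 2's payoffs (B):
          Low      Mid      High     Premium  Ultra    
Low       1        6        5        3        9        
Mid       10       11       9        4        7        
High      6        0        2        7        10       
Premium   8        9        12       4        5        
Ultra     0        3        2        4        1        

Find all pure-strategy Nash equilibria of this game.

A profile is a Nash equilibrium when each player is best-responding to the other.
Firm 1's best responses — vs Low: Low (payoff 11); vs Mid: Mid (payoff 12); vs High: Premium (payoff 12); vs Premium: Mid (payoff 11); vs Ultra: Ultra (payoff 11).
Firm 2's best responses — vs Low: Ultra (payoff 9); vs Mid: Mid (payoff 11); vs High: Ultra (payoff 10); vs Premium: High (payoff 12); vs Ultra: Premium (payoff 4).
Mutual best responses occur at (Mid, Mid) and (Premium, High); at each, neither player gains by switching.

(Mid, Mid) and (Premium, High)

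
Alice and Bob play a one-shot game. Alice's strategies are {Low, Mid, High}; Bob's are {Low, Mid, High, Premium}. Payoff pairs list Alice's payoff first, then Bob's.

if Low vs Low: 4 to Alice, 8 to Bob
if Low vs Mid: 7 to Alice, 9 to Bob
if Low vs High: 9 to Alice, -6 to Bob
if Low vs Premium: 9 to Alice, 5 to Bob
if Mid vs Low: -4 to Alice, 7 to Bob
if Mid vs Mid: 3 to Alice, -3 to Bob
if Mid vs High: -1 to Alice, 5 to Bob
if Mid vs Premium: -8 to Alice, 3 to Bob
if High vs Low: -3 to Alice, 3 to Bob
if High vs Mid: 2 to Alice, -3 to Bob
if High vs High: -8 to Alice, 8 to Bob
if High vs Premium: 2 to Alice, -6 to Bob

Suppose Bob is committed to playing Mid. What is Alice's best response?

Low

With Bob fixed at Mid, Alice's payoffs are: Low → 7, Mid → 3, High → 2.
The maximum is 7, achieved by Low.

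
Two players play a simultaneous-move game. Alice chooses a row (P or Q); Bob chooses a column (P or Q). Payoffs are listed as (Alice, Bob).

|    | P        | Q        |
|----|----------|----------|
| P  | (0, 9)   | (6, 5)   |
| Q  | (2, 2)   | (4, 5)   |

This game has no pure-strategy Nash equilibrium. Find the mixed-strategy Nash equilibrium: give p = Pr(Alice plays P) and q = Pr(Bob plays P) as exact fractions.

p = 3/7, q = 1/2

In a mixed NE each player is indifferent between their pure strategies, so the opponent's mix sets the indifference.
Bob indifferent between P and Q: p·9 + (1−p)·2 = p·5 + (1−p)·5 ⟹ 2 + 7p = 5 + 0p ⟹ p = 3/7.
Alice indifferent between P and Q: q·0 + (1−q)·6 = q·2 + (1−q)·4 ⟹ 6 + (-6)q = 4 + (-2)q ⟹ q = 1/2.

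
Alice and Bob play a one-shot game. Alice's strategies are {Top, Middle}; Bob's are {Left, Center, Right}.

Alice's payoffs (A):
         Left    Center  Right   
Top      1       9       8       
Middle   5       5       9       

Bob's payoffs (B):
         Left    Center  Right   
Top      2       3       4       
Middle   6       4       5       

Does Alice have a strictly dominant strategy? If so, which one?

A strategy is strictly dominant if it gives Alice a strictly higher payoff than every other strategy, against every choice by the opponent.
Top is not dominant: against Left, Middle gives 5 > 1.
Middle is not dominant: against Center, Top gives 9 > 5.
No single strategy is best against every opponent action.

None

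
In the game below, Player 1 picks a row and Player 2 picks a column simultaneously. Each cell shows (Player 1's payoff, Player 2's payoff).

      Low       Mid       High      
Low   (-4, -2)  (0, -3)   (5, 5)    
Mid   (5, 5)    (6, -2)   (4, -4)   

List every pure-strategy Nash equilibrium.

(Low, High) and (Mid, Low)

A profile is a Nash equilibrium when each player is best-responding to the other.
Player 1's best responses — vs Low: Mid (payoff 5); vs Mid: Mid (payoff 6); vs High: Low (payoff 5).
Player 2's best responses — vs Low: High (payoff 5); vs Mid: Low (payoff 5).
Mutual best responses occur at (Low, High) and (Mid, Low); at each, neither player gains by switching.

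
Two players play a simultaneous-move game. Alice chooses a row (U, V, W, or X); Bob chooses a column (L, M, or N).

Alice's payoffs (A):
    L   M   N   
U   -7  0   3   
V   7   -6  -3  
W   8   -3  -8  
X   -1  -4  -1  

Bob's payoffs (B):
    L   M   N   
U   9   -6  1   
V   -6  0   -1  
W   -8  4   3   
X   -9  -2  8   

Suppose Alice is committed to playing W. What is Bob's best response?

M

With Alice fixed at W, Bob's payoffs are: L → -8, M → 4, N → 3.
The maximum is 4, achieved by M.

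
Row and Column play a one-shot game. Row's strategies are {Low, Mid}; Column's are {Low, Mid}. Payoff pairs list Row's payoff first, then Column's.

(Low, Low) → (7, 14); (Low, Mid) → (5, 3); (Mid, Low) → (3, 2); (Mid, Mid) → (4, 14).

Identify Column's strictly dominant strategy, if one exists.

None

Check whether one of Column's strategies beats all alternatives regardless of what the opponent does.
Low is not dominant: against Mid, Mid gives 14 > 2.
Mid is not dominant: against Low, Low gives 14 > 3.
No single strategy is best against every opponent action.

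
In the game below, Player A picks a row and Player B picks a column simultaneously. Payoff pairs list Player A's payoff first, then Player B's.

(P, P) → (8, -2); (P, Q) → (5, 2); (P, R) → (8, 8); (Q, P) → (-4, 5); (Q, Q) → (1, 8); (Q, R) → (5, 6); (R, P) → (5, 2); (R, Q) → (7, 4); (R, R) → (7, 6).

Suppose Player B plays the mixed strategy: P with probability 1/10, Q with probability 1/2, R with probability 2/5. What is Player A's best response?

Player A's best reply maximizes expected payoff against the mix.
P: (1/10)·8 + (1/2)·5 + (2/5)·8 = 13/2
Q: (1/10)·(-4) + (1/2)·1 + (2/5)·5 = 21/10
R: (1/10)·5 + (1/2)·7 + (2/5)·7 = 34/5
Highest expected payoff is 34/5, from R.

R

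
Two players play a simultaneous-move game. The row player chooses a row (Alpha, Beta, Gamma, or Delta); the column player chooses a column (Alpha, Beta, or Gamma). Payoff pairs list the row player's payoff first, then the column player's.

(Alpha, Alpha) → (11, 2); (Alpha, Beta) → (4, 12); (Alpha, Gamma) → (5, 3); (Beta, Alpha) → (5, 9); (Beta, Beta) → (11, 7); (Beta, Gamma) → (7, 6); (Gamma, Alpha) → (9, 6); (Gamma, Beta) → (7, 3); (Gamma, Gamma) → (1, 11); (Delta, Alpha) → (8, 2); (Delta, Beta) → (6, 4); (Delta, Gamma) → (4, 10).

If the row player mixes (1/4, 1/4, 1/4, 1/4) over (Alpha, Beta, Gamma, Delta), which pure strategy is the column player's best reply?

Gamma

Compute the column player's expected payoff from each pure strategy against the given mix.
Alpha: (1/4)·2 + (1/4)·9 + (1/4)·6 + (1/4)·2 = 19/4
Beta: (1/4)·12 + (1/4)·7 + (1/4)·3 + (1/4)·4 = 13/2
Gamma: (1/4)·3 + (1/4)·6 + (1/4)·11 + (1/4)·10 = 15/2
Highest expected payoff is 15/2, from Gamma.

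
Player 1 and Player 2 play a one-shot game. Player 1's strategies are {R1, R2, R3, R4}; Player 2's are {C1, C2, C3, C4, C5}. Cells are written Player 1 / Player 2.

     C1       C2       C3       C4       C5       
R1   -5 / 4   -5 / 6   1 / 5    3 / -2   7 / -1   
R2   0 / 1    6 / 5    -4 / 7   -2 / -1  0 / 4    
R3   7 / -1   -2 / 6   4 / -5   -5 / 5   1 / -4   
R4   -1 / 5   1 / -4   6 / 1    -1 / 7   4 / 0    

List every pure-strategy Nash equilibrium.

Check mutual best responses: a cell is a NE iff neither player can gain by unilaterally deviating.
Player 1's best responses — vs C1: R3 (payoff 7); vs C2: R2 (payoff 6); vs C3: R4 (payoff 6); vs C4: R1 (payoff 3); vs C5: R1 (payoff 7).
Player 2's best responses — vs R1: C2 (payoff 6); vs R2: C3 (payoff 7); vs R3: C2 (payoff 6); vs R4: C4 (payoff 7).
No cell has both players best-responding. For instance, Player 1's best reply to C4 is R1, but against R1 Player 2 prefers C2 over C4.

There is no pure-strategy Nash equilibrium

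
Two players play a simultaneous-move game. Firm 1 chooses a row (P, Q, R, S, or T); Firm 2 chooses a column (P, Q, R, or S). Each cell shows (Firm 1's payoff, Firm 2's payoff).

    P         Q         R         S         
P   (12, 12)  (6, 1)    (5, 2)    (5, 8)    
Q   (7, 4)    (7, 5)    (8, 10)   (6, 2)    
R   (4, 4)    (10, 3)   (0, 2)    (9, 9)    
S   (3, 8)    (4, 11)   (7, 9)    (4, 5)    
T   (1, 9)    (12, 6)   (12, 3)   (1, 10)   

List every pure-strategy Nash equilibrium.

Check mutual best responses: a cell is a NE iff neither player can gain by unilaterally deviating.
Firm 1's best responses — vs P: P (payoff 12); vs Q: T (payoff 12); vs R: T (payoff 12); vs S: R (payoff 9).
Firm 2's best responses — vs P: P (payoff 12); vs Q: R (payoff 10); vs R: S (payoff 9); vs S: Q (payoff 11); vs T: S (payoff 10).
Mutual best responses occur at (P, P) and (R, S); at each, neither player gains by switching.

(P, P) and (R, S)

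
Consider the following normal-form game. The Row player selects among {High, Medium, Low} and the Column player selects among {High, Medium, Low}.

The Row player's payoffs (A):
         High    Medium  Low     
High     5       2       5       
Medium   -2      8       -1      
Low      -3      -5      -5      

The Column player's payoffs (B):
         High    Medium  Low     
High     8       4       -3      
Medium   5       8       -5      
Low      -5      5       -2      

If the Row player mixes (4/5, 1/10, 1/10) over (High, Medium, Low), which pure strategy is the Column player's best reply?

Compute the Column player's expected payoff from each pure strategy against the given mix.
High: (4/5)·8 + (1/10)·5 + (1/10)·(-5) = 32/5
Medium: (4/5)·4 + (1/10)·8 + (1/10)·5 = 9/2
Low: (4/5)·(-3) + (1/10)·(-5) + (1/10)·(-2) = -31/10
Highest expected payoff is 32/5, from High.

High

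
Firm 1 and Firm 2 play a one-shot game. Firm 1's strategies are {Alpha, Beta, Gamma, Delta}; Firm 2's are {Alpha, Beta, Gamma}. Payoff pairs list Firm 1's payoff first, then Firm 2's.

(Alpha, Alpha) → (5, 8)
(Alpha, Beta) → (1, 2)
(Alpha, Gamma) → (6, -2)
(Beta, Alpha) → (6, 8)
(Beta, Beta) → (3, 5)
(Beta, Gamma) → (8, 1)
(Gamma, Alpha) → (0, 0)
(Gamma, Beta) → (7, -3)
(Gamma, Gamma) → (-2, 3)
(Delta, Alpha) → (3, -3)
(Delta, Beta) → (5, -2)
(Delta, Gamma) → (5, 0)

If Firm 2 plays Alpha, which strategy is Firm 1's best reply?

With Firm 2 fixed at Alpha, Firm 1's payoffs are: Alpha → 5, Beta → 6, Gamma → 0, Delta → 3.
The maximum is 6, achieved by Beta.

Beta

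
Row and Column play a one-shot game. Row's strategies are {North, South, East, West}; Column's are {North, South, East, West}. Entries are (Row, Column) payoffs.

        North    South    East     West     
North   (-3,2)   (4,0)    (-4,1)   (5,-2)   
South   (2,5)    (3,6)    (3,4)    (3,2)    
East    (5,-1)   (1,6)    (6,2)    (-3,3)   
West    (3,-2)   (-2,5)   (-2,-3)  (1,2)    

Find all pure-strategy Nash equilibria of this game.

Check mutual best responses: a cell is a NE iff neither player can gain by unilaterally deviating.
Row's best responses — vs North: East (payoff 5); vs South: North (payoff 4); vs East: East (payoff 6); vs West: North (payoff 5).
Column's best responses — vs North: North (payoff 2); vs South: South (payoff 6); vs East: South (payoff 6); vs West: South (payoff 5).
No cell has both players best-responding. For instance, Row's best reply to East is East, but against East Column prefers South over East.

No pure-strategy Nash equilibrium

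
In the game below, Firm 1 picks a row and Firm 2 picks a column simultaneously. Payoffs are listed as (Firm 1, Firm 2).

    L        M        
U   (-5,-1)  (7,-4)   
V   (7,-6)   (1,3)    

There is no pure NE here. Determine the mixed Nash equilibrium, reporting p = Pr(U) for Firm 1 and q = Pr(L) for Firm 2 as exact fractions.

p = 3/4, q = 1/3

Each player's mixing probability is pinned down by making the *other* player indifferent.
Firm 2 indifferent between L and M: p·(-1) + (1−p)·(-6) = p·(-4) + (1−p)·3 ⟹ (-6) + 5p = 3 + (-7)p ⟹ p = 3/4.
Firm 1 indifferent between U and V: q·(-5) + (1−q)·7 = q·7 + (1−q)·1 ⟹ 7 + (-12)q = 1 + 6q ⟹ q = 1/3.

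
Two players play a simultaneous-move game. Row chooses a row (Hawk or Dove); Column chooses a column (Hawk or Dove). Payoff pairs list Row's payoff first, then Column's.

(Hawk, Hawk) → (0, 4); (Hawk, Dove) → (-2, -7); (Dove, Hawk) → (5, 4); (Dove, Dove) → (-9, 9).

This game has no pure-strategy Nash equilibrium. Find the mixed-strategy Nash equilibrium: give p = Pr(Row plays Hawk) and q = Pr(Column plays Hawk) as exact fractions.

In a mixed NE each player is indifferent between their pure strategies, so the opponent's mix sets the indifference.
Column indifferent between Hawk and Dove: p·4 + (1−p)·4 = p·(-7) + (1−p)·9 ⟹ 4 + 0p = 9 + (-16)p ⟹ p = 5/16.
Row indifferent between Hawk and Dove: q·0 + (1−q)·(-2) = q·5 + (1−q)·(-9) ⟹ (-2) + 2q = (-9) + 14q ⟹ q = 7/12.

p = 5/16, q = 7/12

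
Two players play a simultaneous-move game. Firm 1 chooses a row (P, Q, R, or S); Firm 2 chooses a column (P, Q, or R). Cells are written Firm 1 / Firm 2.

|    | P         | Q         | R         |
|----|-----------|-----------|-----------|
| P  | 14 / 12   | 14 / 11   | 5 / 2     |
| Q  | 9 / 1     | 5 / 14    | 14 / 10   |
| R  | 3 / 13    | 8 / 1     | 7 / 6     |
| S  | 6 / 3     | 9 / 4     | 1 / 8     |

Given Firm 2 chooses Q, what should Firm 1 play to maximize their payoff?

With Firm 2 fixed at Q, Firm 1's payoffs are: P → 14, Q → 5, R → 8, S → 9.
The maximum is 14, achieved by P.

P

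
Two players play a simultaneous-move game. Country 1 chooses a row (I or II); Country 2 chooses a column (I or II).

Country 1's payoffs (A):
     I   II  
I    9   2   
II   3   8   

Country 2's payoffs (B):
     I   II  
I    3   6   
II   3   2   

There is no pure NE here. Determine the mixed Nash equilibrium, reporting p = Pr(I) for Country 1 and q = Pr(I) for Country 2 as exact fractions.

Each player's mixing probability is pinned down by making the *other* player indifferent.
Country 2 indifferent between I and II: p·3 + (1−p)·3 = p·6 + (1−p)·2 ⟹ 3 + 0p = 2 + 4p ⟹ p = 1/4.
Country 1 indifferent between I and II: q·9 + (1−q)·2 = q·3 + (1−q)·8 ⟹ 2 + 7q = 8 + (-5)q ⟹ q = 1/2.

p = 1/4, q = 1/2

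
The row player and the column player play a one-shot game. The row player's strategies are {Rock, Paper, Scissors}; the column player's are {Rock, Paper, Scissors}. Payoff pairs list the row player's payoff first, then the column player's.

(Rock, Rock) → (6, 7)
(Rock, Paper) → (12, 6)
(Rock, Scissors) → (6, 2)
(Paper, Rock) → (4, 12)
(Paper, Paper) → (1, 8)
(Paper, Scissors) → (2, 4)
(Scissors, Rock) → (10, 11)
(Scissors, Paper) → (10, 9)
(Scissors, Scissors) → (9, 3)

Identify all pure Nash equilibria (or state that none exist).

(Scissors, Rock)

A profile is a Nash equilibrium when each player is best-responding to the other.
The row player's best responses — vs Rock: Scissors (payoff 10); vs Paper: Rock (payoff 12); vs Scissors: Scissors (payoff 9).
The column player's best responses — vs Rock: Rock (payoff 7); vs Paper: Rock (payoff 12); vs Scissors: Rock (payoff 11).
The only mutual best response is (Scissors, Rock); neither player gains by switching there.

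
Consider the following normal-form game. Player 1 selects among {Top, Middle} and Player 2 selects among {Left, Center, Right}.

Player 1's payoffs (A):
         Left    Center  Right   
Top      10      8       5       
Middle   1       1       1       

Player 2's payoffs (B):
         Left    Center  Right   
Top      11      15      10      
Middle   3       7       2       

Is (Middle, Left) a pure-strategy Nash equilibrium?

Holding Player 2 at Left: Player 1 gets 1 from Middle but could get 10 by switching to Top. Player 1 has a profitable deviation.

No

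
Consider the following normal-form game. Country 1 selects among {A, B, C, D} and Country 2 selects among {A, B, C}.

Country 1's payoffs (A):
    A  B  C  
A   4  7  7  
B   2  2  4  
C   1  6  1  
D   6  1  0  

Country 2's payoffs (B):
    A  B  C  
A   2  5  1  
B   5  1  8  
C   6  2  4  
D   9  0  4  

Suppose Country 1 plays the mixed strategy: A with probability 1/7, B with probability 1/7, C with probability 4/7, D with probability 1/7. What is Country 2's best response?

Country 2's best reply maximizes expected payoff against the mix.
A: (1/7)·2 + (1/7)·5 + (4/7)·6 + (1/7)·9 = 40/7
B: (1/7)·5 + (1/7)·1 + (4/7)·2 + (1/7)·0 = 2
C: (1/7)·1 + (1/7)·8 + (4/7)·4 + (1/7)·4 = 29/7
Highest expected payoff is 40/7, from A.

A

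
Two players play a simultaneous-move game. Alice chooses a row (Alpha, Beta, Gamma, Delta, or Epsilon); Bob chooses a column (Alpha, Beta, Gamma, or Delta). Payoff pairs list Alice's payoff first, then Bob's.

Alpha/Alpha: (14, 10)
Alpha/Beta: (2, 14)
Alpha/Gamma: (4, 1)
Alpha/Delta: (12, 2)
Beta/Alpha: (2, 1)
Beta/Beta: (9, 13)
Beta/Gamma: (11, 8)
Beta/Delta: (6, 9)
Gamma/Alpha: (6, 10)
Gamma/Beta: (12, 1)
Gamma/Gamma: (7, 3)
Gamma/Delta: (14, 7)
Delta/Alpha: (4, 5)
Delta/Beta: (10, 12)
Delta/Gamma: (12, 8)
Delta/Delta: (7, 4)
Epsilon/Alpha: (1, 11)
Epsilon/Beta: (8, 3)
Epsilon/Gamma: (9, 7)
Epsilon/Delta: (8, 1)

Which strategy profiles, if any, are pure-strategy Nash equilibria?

Check mutual best responses: a cell is a NE iff neither player can gain by unilaterally deviating.
Alice's best responses — vs Alpha: Alpha (payoff 14); vs Beta: Gamma (payoff 12); vs Gamma: Delta (payoff 12); vs Delta: Gamma (payoff 14).
Bob's best responses — vs Alpha: Beta (payoff 14); vs Beta: Beta (payoff 13); vs Gamma: Alpha (payoff 10); vs Delta: Beta (payoff 12); vs Epsilon: Alpha (payoff 11).
No cell has both players best-responding. For instance, Alice's best reply to Beta is Gamma, but against Gamma Bob prefers Alpha over Beta.

No pure-strategy Nash equilibrium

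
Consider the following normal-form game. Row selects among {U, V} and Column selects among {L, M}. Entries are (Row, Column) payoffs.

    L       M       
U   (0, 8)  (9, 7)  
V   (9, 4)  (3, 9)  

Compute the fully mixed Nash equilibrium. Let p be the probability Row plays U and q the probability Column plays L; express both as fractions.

p = 5/6, q = 2/5

Each player's mixing probability is pinned down by making the *other* player indifferent.
Column indifferent between L and M: p·8 + (1−p)·4 = p·7 + (1−p)·9 ⟹ 4 + 4p = 9 + (-2)p ⟹ p = 5/6.
Row indifferent between U and V: q·0 + (1−q)·9 = q·9 + (1−q)·3 ⟹ 9 + (-9)q = 3 + 6q ⟹ q = 2/5.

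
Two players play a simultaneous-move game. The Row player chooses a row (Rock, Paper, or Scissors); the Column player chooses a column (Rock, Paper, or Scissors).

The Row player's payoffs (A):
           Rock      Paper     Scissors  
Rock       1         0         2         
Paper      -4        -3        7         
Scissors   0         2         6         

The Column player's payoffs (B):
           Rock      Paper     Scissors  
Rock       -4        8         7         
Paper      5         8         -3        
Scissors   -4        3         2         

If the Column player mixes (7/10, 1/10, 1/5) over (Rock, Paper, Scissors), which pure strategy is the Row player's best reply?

Scissors

Compute the Row player's expected payoff from each pure strategy against the given mix.
Rock: (7/10)·1 + (1/10)·0 + (1/5)·2 = 11/10
Paper: (7/10)·(-4) + (1/10)·(-3) + (1/5)·7 = -17/10
Scissors: (7/10)·0 + (1/10)·2 + (1/5)·6 = 7/5
Highest expected payoff is 7/5, from Scissors.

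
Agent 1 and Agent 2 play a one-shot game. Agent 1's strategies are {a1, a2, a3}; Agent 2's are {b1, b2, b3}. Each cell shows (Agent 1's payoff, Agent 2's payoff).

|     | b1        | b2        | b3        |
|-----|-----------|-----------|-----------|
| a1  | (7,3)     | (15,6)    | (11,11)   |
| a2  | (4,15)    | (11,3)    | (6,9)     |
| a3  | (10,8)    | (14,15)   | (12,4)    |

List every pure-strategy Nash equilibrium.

A profile is a Nash equilibrium when each player is best-responding to the other.
Agent 1's best responses — vs b1: a3 (payoff 10); vs b2: a1 (payoff 15); vs b3: a3 (payoff 12).
Agent 2's best responses — vs a1: b3 (payoff 11); vs a2: b1 (payoff 15); vs a3: b2 (payoff 15).
No cell has both players best-responding. For instance, Agent 1's best reply to b1 is a3, but against a3 Agent 2 prefers b2 over b1.

No pure-strategy Nash equilibrium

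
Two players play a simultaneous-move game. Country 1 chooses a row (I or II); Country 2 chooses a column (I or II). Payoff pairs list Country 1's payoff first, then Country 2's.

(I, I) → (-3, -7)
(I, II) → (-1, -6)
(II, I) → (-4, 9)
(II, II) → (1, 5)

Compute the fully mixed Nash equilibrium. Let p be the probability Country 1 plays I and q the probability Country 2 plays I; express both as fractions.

p = 4/5, q = 2/3

In a mixed NE each player is indifferent between their pure strategies, so the opponent's mix sets the indifference.
Country 2 indifferent between I and II: p·(-7) + (1−p)·9 = p·(-6) + (1−p)·5 ⟹ 9 + (-16)p = 5 + (-11)p ⟹ p = 4/5.
Country 1 indifferent between I and II: q·(-3) + (1−q)·(-1) = q·(-4) + (1−q)·1 ⟹ (-1) + (-2)q = 1 + (-5)q ⟹ q = 2/3.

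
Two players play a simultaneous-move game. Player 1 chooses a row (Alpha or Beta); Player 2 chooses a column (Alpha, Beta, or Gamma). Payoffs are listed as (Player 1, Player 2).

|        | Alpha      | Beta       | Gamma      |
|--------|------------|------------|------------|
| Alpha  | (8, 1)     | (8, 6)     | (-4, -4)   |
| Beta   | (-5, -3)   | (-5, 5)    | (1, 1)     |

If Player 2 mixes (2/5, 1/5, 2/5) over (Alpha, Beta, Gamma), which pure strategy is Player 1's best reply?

Alpha

Player 1's best reply maximizes expected payoff against the mix.
Alpha: (2/5)·8 + (1/5)·8 + (2/5)·(-4) = 16/5
Beta: (2/5)·(-5) + (1/5)·(-5) + (2/5)·1 = -13/5
Highest expected payoff is 16/5, from Alpha.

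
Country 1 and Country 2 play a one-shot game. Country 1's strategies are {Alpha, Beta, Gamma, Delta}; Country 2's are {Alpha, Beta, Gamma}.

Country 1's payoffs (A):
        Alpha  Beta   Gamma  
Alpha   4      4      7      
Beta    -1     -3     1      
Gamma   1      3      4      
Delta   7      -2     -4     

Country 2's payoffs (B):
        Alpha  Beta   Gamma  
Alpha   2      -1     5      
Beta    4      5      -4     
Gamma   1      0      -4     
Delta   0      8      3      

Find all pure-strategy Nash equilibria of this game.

(Alpha, Gamma)

A profile is a Nash equilibrium when each player is best-responding to the other.
Country 1's best responses — vs Alpha: Delta (payoff 7); vs Beta: Alpha (payoff 4); vs Gamma: Alpha (payoff 7).
Country 2's best responses — vs Alpha: Gamma (payoff 5); vs Beta: Beta (payoff 5); vs Gamma: Alpha (payoff 1); vs Delta: Beta (payoff 8).
The only mutual best response is (Alpha, Gamma); neither player gains by switching there.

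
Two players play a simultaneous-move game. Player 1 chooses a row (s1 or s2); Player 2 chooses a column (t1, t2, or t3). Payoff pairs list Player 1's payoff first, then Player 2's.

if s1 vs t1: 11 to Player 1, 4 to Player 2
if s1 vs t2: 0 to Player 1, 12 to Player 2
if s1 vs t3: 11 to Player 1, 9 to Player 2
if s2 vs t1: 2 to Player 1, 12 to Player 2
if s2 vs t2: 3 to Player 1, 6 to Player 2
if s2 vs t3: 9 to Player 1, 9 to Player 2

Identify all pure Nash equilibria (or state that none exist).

Find each player's best response to every opponent strategy; NE are the intersections.
Player 1's best responses — vs t1: s1 (payoff 11); vs t2: s2 (payoff 3); vs t3: s1 (payoff 11).
Player 2's best responses — vs s1: t2 (payoff 12); vs s2: t1 (payoff 12).
No cell has both players best-responding. For instance, Player 1's best reply to t2 is s2, but against s2 Player 2 prefers t1 over t2.

There is no pure-strategy Nash equilibrium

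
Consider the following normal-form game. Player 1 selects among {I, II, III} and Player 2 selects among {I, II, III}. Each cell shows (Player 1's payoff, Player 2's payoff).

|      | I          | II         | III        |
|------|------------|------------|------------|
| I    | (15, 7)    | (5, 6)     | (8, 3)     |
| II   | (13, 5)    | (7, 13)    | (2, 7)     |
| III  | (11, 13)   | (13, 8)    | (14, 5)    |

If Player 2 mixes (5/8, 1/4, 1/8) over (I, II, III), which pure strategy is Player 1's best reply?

Compute Player 1's expected payoff from each pure strategy against the given mix.
I: (5/8)·15 + (1/4)·5 + (1/8)·8 = 93/8
II: (5/8)·13 + (1/4)·7 + (1/8)·2 = 81/8
III: (5/8)·11 + (1/4)·13 + (1/8)·14 = 95/8
Highest expected payoff is 95/8, from III.

III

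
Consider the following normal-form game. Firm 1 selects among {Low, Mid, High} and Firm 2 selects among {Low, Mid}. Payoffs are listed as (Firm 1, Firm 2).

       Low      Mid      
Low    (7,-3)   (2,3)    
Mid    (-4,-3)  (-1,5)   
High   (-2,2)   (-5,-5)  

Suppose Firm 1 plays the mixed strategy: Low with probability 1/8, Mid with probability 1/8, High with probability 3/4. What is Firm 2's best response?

Low

Compute Firm 2's expected payoff from each pure strategy against the given mix.
Low: (1/8)·(-3) + (1/8)·(-3) + (3/4)·2 = 3/4
Mid: (1/8)·3 + (1/8)·5 + (3/4)·(-5) = -11/4
Highest expected payoff is 3/4, from Low.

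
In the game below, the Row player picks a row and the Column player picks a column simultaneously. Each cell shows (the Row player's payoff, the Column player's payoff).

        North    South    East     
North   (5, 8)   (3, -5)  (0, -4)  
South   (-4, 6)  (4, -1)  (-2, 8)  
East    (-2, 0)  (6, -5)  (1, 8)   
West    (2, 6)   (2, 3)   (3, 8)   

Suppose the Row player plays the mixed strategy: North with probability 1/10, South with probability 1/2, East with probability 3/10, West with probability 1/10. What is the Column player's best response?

East

The Column player's best reply maximizes expected payoff against the mix.
North: (1/10)·8 + (1/2)·6 + (3/10)·0 + (1/10)·6 = 22/5
South: (1/10)·(-5) + (1/2)·(-1) + (3/10)·(-5) + (1/10)·3 = -11/5
East: (1/10)·(-4) + (1/2)·8 + (3/10)·8 + (1/10)·8 = 34/5
Highest expected payoff is 34/5, from East.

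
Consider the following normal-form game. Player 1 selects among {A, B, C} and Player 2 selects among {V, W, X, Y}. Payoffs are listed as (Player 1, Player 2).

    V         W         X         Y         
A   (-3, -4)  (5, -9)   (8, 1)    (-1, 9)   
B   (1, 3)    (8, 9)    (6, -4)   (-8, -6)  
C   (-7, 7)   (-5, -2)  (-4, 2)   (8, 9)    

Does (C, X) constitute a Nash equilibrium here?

No

Holding Player 2 at X: Player 1 gets -4 from C but could get 8 by switching to A. Player 1 has a profitable deviation.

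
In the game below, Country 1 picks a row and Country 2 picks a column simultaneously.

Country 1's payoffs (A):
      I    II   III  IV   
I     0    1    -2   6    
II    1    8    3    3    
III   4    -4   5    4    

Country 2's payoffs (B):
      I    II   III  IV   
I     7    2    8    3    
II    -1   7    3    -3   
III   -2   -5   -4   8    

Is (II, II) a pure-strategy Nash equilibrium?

Yes

Holding Country 2 at II: Country 1 gets 8 from II, versus 1 from I, -4 from III. No profitable deviation for Country 1.
Holding Country 1 at II: Country 2 gets 7 from II, versus -1 from I, 3 from III, -3 from IV. No profitable deviation for Country 2 either.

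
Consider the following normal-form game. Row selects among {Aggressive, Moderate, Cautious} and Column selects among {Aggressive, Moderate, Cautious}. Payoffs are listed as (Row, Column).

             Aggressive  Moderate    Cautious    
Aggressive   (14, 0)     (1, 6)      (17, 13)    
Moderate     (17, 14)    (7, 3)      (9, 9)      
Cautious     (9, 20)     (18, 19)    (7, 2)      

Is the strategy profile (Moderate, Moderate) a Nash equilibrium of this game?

No

Holding Column at Moderate: Row gets 7 from Moderate but could get 18 by switching to Cautious. Row has a profitable deviation.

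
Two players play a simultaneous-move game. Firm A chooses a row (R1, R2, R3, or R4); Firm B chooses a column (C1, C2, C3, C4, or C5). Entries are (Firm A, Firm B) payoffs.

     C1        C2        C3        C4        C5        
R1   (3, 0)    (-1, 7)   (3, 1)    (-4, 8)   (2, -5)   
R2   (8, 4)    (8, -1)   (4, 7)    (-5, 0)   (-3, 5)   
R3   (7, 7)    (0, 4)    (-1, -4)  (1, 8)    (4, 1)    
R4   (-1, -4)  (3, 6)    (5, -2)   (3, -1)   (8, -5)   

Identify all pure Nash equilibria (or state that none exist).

None

A profile is a Nash equilibrium when each player is best-responding to the other.
Firm A's best responses — vs C1: R2 (payoff 8); vs C2: R2 (payoff 8); vs C3: R4 (payoff 5); vs C4: R4 (payoff 3); vs C5: R4 (payoff 8).
Firm B's best responses — vs R1: C4 (payoff 8); vs R2: C3 (payoff 7); vs R3: C4 (payoff 8); vs R4: C2 (payoff 6).
No cell has both players best-responding. For instance, Firm A's best reply to C5 is R4, but against R4 Firm B prefers C2 over C5.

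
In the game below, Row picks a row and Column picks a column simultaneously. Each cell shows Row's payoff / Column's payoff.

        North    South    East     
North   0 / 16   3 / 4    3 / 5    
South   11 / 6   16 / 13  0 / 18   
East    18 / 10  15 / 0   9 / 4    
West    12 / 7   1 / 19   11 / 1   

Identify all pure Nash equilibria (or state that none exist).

(East, North)

A profile is a Nash equilibrium when each player is best-responding to the other.
Row's best responses — vs North: East (payoff 18); vs South: South (payoff 16); vs East: West (payoff 11).
Column's best responses — vs North: North (payoff 16); vs South: East (payoff 18); vs East: North (payoff 10); vs West: South (payoff 19).
The only mutual best response is (East, North); neither player gains by switching there.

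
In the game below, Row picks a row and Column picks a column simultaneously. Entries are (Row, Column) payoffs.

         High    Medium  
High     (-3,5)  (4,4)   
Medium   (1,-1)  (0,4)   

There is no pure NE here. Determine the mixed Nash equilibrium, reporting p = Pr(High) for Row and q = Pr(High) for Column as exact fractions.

p = 5/6, q = 1/2

In a mixed NE each player is indifferent between their pure strategies, so the opponent's mix sets the indifference.
Column indifferent between High and Medium: p·5 + (1−p)·(-1) = p·4 + (1−p)·4 ⟹ (-1) + 6p = 4 + 0p ⟹ p = 5/6.
Row indifferent between High and Medium: q·(-3) + (1−q)·4 = q·1 + (1−q)·0 ⟹ 4 + (-7)q = 0 + 1q ⟹ q = 1/2.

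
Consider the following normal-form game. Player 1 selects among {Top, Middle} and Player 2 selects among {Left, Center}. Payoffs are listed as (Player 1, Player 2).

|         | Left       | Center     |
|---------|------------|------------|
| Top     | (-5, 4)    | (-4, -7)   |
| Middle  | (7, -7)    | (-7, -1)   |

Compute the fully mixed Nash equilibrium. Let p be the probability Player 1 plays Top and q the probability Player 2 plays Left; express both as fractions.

p = 6/17, q = 1/5

In a mixed NE each player is indifferent between their pure strategies, so the opponent's mix sets the indifference.
Player 2 indifferent between Left and Center: p·4 + (1−p)·(-7) = p·(-7) + (1−p)·(-1) ⟹ (-7) + 11p = (-1) + (-6)p ⟹ p = 6/17.
Player 1 indifferent between Top and Middle: q·(-5) + (1−q)·(-4) = q·7 + (1−q)·(-7) ⟹ (-4) + (-1)q = (-7) + 14q ⟹ q = 1/5.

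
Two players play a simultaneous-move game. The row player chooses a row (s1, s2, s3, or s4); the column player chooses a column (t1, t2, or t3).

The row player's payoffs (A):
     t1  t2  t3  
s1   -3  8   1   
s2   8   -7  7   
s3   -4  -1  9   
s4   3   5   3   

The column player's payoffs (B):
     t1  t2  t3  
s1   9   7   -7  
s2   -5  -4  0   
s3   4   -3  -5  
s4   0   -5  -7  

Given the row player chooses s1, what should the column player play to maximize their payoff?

With the row player fixed at s1, the column player's payoffs are: t1 → 9, t2 → 7, t3 → -7.
The maximum is 9, achieved by t1.

t1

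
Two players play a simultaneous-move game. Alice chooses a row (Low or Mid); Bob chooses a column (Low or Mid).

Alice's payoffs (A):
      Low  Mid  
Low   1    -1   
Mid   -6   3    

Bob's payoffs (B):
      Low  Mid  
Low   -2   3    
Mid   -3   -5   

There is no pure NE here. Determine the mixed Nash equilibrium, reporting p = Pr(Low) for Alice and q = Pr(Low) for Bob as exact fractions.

In a mixed NE each player is indifferent between their pure strategies, so the opponent's mix sets the indifference.
Bob indifferent between Low and Mid: p·(-2) + (1−p)·(-3) = p·3 + (1−p)·(-5) ⟹ (-3) + 1p = (-5) + 8p ⟹ p = 2/7.
Alice indifferent between Low and Mid: q·1 + (1−q)·(-1) = q·(-6) + (1−q)·3 ⟹ (-1) + 2q = 3 + (-9)q ⟹ q = 4/11.

p = 2/7, q = 4/11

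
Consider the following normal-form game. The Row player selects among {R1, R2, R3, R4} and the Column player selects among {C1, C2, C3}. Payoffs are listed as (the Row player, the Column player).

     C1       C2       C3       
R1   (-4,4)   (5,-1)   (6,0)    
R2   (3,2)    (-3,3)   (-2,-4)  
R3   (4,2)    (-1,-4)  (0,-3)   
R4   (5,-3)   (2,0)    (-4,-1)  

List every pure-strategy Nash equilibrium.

There is no pure-strategy Nash equilibrium

Check mutual best responses: a cell is a NE iff neither player can gain by unilaterally deviating.
The Row player's best responses — vs C1: R4 (payoff 5); vs C2: R1 (payoff 5); vs C3: R1 (payoff 6).
The Column player's best responses — vs R1: C1 (payoff 4); vs R2: C2 (payoff 3); vs R3: C1 (payoff 2); vs R4: C2 (payoff 0).
No cell has both players best-responding. For instance, the Row player's best reply to C1 is R4, but against R4 the Column player prefers C2 over C1.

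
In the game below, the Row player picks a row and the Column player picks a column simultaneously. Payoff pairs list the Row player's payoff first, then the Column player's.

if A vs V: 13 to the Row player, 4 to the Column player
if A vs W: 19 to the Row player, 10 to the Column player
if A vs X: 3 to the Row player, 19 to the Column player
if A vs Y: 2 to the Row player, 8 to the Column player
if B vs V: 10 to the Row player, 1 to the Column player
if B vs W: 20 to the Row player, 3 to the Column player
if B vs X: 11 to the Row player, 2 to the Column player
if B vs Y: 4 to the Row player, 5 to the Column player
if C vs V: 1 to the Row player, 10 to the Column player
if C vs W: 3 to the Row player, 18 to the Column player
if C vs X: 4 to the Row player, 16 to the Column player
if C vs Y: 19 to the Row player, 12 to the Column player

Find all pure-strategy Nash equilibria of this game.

Find each player's best response to every opponent strategy; NE are the intersections.
The Row player's best responses — vs V: A (payoff 13); vs W: B (payoff 20); vs X: B (payoff 11); vs Y: C (payoff 19).
The Column player's best responses — vs A: X (payoff 19); vs B: Y (payoff 5); vs C: W (payoff 18).
No cell has both players best-responding. For instance, the Row player's best reply to X is B, but against B the Column player prefers Y over X.

No pure-strategy Nash equilibrium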